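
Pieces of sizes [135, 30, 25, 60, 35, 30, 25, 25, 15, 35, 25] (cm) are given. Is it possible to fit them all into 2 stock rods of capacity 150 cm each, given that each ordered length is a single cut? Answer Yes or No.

No

Total = 440 cm; ⌈440/150⌉ = 3.
At least 3 stock rods are required, but only 2 are allowed.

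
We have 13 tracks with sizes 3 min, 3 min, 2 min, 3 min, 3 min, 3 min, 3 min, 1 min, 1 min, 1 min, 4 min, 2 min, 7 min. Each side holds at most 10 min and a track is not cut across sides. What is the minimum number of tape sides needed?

Total = 7 + 4 + 3 + 3 + 3 + 3 + 3 + 3 + 2 + 2 + 1 + 1 + 1 = 36 min.
Lower bound: ⌈36/10⌉ = 4 tape sides.
A packing using 4 tape sides:
  side 1: 7 + 3 = 10
  side 2: 4 + 3 + 3 = 10
  side 3: 3 + 3 + 3 + 1 = 10
  side 4: 2 + 2 + 1 + 1 = 6
This matches the lower bound, so 4 is optimal.

4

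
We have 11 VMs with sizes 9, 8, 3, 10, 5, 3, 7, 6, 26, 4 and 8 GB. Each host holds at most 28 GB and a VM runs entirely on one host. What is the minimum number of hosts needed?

Total = 26 + 10 + 9 + 8 + 8 + 7 + 6 + 5 + 4 + 3 + 3 = 89 GB.
Lower bound: ⌈89/28⌉ = 4 hosts.
A packing using 4 hosts:
  host 1: 26 = 26
  host 2: 10 + 9 + 8 = 27
  host 3: 8 + 7 + 6 + 5 = 26
  host 4: 4 + 3 + 3 = 10
This matches the lower bound, so 4 is optimal.

4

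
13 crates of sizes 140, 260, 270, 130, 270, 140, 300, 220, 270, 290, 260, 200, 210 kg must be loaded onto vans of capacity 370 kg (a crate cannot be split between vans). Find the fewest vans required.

10

Total = 300 + 290 + 270 + 270 + 270 + 260 + 260 + 220 + 210 + 200 + 140 + 140 + 130 = 2960 kg.
Lower bound: ⌈2960/370⌉ = 8 vans.
Also, 10 crates each exceed 185 kg, and no two of those can share a van, so at least 10 vans are needed.
A packing using 10 vans:
  van 1: 300 = 300
  van 2: 290 = 290
  van 3: 270 = 270
  van 4: 270 = 270
  van 5: 270 = 270
  van 6: 260 = 260
  van 7: 260 = 260
  van 8: 220 + 140 = 360
  van 9: 210 + 140 = 350
  van 10: 200 + 130 = 330
This matches the lower bound, so 10 is optimal.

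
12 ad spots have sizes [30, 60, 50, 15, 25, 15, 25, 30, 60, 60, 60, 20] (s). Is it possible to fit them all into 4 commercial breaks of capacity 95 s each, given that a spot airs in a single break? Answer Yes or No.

Total = 450 s; ⌈450/95⌉ = 5.
At least 5 commercial breaks are required, but only 4 are allowed.

No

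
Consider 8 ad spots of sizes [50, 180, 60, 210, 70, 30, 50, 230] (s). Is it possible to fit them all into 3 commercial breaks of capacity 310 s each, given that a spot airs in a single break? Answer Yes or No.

Yes

A valid assignment using 3 commercial breaks:
  break 1: 230 + 70 = 300
  break 2: 210 + 60 + 30 = 300
  break 3: 180 + 50 + 50 = 280
Every load is within 310 s, so 3 commercial breaks suffice.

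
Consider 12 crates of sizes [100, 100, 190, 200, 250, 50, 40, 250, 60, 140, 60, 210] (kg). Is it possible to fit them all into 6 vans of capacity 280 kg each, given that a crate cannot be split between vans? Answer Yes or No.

No

Total = 1650 kg; ⌈1650/280⌉ = 6.
The bound of 6 does not rule out 6, but exhaustive search shows no assignment into 6 vans of capacity 280 kg exists — the minimum is 7.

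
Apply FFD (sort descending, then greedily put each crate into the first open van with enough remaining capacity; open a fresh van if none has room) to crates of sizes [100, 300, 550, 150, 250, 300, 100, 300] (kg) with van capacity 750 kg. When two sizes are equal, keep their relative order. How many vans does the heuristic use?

Sorted descending: 550, 300, 300, 300, 250, 150, 100, 100.
  550 → van 1 (new)  [load 550/750]
  300 → van 2 (new)  [load 300/750]
  300 → van 2  [load 600/750]
  300 → van 3 (new)  [load 300/750]
  250 → van 3  [load 550/750]
  150 → van 1  [load 700/750]
  100 → van 2  [load 700/750]
  100 → van 3  [load 650/750]
3 vans opened.

3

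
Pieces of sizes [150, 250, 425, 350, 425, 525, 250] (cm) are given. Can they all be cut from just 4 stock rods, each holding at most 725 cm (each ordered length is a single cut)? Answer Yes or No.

A valid assignment using 4 stock rods:
  stock rod 1: 525 + 150 = 675
  stock rod 2: 425 + 250 = 675
  stock rod 3: 425 + 250 = 675
  stock rod 4: 350 = 350
Every load is within 725 cm, so 4 stock rods suffice.

Yes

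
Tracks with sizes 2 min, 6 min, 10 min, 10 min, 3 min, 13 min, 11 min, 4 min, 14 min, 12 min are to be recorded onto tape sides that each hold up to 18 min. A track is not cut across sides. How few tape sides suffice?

Total = 14 + 13 + 12 + 11 + 10 + 10 + 6 + 4 + 3 + 2 = 85 min.
Lower bound: ⌈85/18⌉ = 5 tape sides.
Also, 6 tracks each exceed 9 min, and no two of those can share a side, so at least 6 tape sides are needed.
A packing using 6 tape sides:
  side 1: 14 + 4 = 18
  side 2: 13 + 3 + 2 = 18
  side 3: 12 + 6 = 18
  side 4: 11 = 11
  side 5: 10 = 10
  side 6: 10 = 10
This matches the lower bound, so 6 is optimal.

6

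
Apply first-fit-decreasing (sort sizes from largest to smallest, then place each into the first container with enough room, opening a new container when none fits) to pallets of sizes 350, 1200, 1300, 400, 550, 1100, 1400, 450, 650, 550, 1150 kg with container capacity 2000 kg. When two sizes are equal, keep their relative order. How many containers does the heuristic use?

5

Sorted descending: 1400, 1300, 1200, 1150, 1100, 650, 550, 550, 450, 400, 350.
  1400 → container 1 (new)  [load 1400/2000]
  1300 → container 2 (new)  [load 1300/2000]
  1200 → container 3 (new)  [load 1200/2000]
  1150 → container 4 (new)  [load 1150/2000]
  1100 → container 5 (new)  [load 1100/2000]
  650 → container 2  [load 1950/2000]
  550 → container 1  [load 1950/2000]
  550 → container 3  [load 1750/2000]
  450 → container 4  [load 1600/2000]
  400 → container 4  [load 2000/2000]
  350 → container 5  [load 1450/2000]
5 containers opened.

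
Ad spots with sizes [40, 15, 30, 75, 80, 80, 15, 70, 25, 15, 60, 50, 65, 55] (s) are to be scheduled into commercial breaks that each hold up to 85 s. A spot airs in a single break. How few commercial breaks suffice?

9

Total = 80 + 80 + 75 + 70 + 65 + 60 + 55 + 50 + 40 + 30 + 25 + 15 + 15 + 15 = 675 s.
Lower bound: ⌈675/85⌉ = 8 commercial breaks.
A packing using 9 commercial breaks:
  break 1: 80 = 80
  break 2: 80 = 80
  break 3: 75 = 75
  break 4: 70 + 15 = 85
  break 5: 65 + 15 = 80
  break 6: 60 + 25 = 85
  break 7: 55 + 30 = 85
  break 8: 50 + 15 = 65
  break 9: 40 = 40
No arrangement into 8 commercial breaks stays within capacity, so 9 is optimal.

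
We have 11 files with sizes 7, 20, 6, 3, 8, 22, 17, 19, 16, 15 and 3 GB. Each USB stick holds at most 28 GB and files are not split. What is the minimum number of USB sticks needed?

6

Total = 22 + 20 + 19 + 17 + 16 + 15 + 8 + 7 + 6 + 3 + 3 = 136 GB.
Lower bound: ⌈136/28⌉ = 5 USB sticks.
Also, 6 files each exceed 14 GB, and no two of those can share a USB stick, so at least 6 USB sticks are needed.
A packing using 6 USB sticks:
  USB stick 1: 22 + 6 = 28
  USB stick 2: 20 + 8 = 28
  USB stick 3: 19 + 7 = 26
  USB stick 4: 17 + 3 + 3 = 23
  USB stick 5: 16 = 16
  USB stick 6: 15 = 15
This matches the lower bound, so 6 is optimal.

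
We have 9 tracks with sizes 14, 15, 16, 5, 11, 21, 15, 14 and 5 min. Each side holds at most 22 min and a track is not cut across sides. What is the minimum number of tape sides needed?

Total = 21 + 16 + 15 + 15 + 14 + 14 + 11 + 5 + 5 = 116 min.
Lower bound: ⌈116/22⌉ = 6 tape sides.
A packing using 7 tape sides:
  side 1: 21 = 21
  side 2: 16 + 5 = 21
  side 3: 15 + 5 = 20
  side 4: 15 = 15
  side 5: 14 = 14
  side 6: 14 = 14
  side 7: 11 = 11
No arrangement into 6 tape sides stays within capacity, so 7 is optimal.

7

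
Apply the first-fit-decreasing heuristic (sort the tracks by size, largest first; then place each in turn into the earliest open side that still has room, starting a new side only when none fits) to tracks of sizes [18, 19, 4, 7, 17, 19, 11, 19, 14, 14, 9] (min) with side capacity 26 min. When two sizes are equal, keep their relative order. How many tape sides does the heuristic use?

Sorted descending: 19, 19, 19, 18, 17, 14, 14, 11, 9, 7, 4.
  19 → side 1 (new)  [load 19/26]
  19 → side 2 (new)  [load 19/26]
  19 → side 3 (new)  [load 19/26]
  18 → side 4 (new)  [load 18/26]
  17 → side 5 (new)  [load 17/26]
  14 → side 6 (new)  [load 14/26]
  14 → side 7 (new)  [load 14/26]
  11 → side 6  [load 25/26]
  9 → side 5  [load 26/26]
  7 → side 1  [load 26/26]
  4 → side 2  [load 23/26]
7 tape sides opened.

7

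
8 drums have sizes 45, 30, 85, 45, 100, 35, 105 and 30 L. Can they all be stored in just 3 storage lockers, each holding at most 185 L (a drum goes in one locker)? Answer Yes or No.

A valid assignment using 3 storage lockers:
  locker 1: 105 + 45 + 35 = 185
  locker 2: 100 + 85 = 185
  locker 3: 45 + 30 + 30 = 105
Every load is within 185 L, so 3 storage lockers suffice.

Yes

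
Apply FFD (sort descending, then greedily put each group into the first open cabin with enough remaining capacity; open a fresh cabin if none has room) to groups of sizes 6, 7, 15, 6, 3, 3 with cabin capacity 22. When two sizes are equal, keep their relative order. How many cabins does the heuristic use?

Sorted descending: 15, 7, 6, 6, 3, 3.
  15 → cabin 1 (new)  [load 15/22]
  7 → cabin 1  [load 22/22]
  6 → cabin 2 (new)  [load 6/22]
  6 → cabin 2  [load 12/22]
  3 → cabin 2  [load 15/22]
  3 → cabin 2  [load 18/22]
2 cabins opened.

2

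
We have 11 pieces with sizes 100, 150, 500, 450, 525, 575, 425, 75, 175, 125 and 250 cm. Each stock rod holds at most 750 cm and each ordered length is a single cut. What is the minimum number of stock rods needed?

Total = 575 + 525 + 500 + 450 + 425 + 250 + 175 + 150 + 125 + 100 + 75 = 3350 cm.
Lower bound: ⌈3350/750⌉ = 5 stock rods.
A packing using 5 stock rods:
  stock rod 1: 575 + 175 = 750
  stock rod 2: 525 + 150 + 75 = 750
  stock rod 3: 500 + 250 = 750
  stock rod 4: 450 + 125 + 100 = 675
  stock rod 5: 425 = 425
This matches the lower bound, so 5 is optimal.

5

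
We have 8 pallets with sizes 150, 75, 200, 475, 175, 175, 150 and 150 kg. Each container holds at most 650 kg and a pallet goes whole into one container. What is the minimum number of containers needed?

Total = 475 + 200 + 175 + 175 + 150 + 150 + 150 + 75 = 1550 kg.
Lower bound: ⌈1550/650⌉ = 3 containers.
A packing using 3 containers:
  container 1: 475 + 175 = 650
  container 2: 200 + 175 + 150 + 75 = 600
  container 3: 150 + 150 = 300
This matches the lower bound, so 3 is optimal.

3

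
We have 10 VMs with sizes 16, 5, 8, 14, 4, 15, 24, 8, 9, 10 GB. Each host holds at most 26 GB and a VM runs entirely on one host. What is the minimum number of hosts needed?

Total = 24 + 16 + 15 + 14 + 10 + 9 + 8 + 8 + 5 + 4 = 113 GB.
Lower bound: ⌈113/26⌉ = 5 hosts.
A packing using 5 hosts:
  host 1: 24 = 24
  host 2: 16 + 10 = 26
  host 3: 15 + 9 = 24
  host 4: 14 + 8 + 4 = 26
  host 5: 8 + 5 = 13
This matches the lower bound, so 5 is optimal.

5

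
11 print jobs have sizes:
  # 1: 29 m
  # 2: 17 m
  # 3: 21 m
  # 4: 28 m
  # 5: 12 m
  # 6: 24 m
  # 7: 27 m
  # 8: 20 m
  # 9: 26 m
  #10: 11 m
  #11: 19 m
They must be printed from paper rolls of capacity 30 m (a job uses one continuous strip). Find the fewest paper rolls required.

Total = 29 + 28 + 27 + 26 + 24 + 21 + 20 + 19 + 17 + 12 + 11 = 234 m.
Lower bound: ⌈234/30⌉ = 8 paper rolls.
Also, 9 print jobs each exceed 15 m, and no two of those can share a roll, so at least 9 paper rolls are needed.
A packing using 9 paper rolls:
  roll 1: 29 = 29
  roll 2: 28 = 28
  roll 3: 27 = 27
  roll 4: 26 = 26
  roll 5: 24 = 24
  roll 6: 21 = 21
  roll 7: 20 = 20
  roll 8: 19 + 11 = 30
  roll 9: 17 + 12 = 29
This matches the lower bound, so 9 is optimal.

9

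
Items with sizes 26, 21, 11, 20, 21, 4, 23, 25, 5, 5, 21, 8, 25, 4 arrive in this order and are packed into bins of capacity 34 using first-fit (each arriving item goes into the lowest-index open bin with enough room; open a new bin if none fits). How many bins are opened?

8

  26 → bin 1 (new)  [load 26/34]
  21 → bin 2 (new)  [load 21/34]
  11 → bin 2  [load 32/34]
  20 → bin 3 (new)  [load 20/34]
  21 → bin 4 (new)  [load 21/34]
  4 → bin 1  [load 30/34]
  23 → bin 5 (new)  [load 23/34]
  25 → bin 6 (new)  [load 25/34]
  5 → bin 3  [load 25/34]
  5 → bin 3  [load 30/34]
  21 → bin 7 (new)  [load 21/34]
  8 → bin 4  [load 29/34]
  25 → bin 8 (new)  [load 25/34]
  4 → bin 1  [load 34/34]
8 bins opened.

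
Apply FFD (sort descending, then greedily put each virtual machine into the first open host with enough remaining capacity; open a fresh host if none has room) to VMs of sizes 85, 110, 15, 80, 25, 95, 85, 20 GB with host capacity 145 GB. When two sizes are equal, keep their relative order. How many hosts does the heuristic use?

Sorted descending: 110, 95, 85, 85, 80, 25, 20, 15.
  110 → host 1 (new)  [load 110/145]
  95 → host 2 (new)  [load 95/145]
  85 → host 3 (new)  [load 85/145]
  85 → host 4 (new)  [load 85/145]
  80 → host 5 (new)  [load 80/145]
  25 → host 1  [load 135/145]
  20 → host 2  [load 115/145]
  15 → host 2  [load 130/145]
5 hosts opened.

5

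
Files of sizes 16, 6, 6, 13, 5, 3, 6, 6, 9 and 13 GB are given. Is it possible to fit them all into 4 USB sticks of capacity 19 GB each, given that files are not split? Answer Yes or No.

Total = 83 GB; ⌈83/19⌉ = 5.
At least 5 USB sticks are required, but only 4 are allowed.

No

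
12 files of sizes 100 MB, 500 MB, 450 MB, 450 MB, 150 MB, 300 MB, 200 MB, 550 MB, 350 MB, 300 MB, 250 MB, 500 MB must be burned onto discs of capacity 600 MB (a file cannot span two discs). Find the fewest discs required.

8

Total = 550 + 500 + 500 + 450 + 450 + 350 + 300 + 300 + 250 + 200 + 150 + 100 = 4100 MB.
Lower bound: ⌈4100/600⌉ = 7 discs.
A packing using 8 discs:
  disc 1: 550 = 550
  disc 2: 500 + 100 = 600
  disc 3: 500 = 500
  disc 4: 450 + 150 = 600
  disc 5: 450 = 450
  disc 6: 350 + 250 = 600
  disc 7: 300 + 300 = 600
  disc 8: 200 = 200
No arrangement into 7 discs stays within capacity, so 8 is optimal.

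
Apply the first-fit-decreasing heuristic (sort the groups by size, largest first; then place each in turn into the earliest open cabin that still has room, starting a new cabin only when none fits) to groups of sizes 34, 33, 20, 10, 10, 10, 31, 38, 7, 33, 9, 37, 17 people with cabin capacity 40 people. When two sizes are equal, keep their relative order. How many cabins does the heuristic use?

8

Sorted descending: 38, 37, 34, 33, 33, 31, 20, 17, 10, 10, 10, 9, 7.
  38 → cabin 1 (new)  [load 38/40]
  37 → cabin 2 (new)  [load 37/40]
  34 → cabin 3 (new)  [load 34/40]
  33 → cabin 4 (new)  [load 33/40]
  33 → cabin 5 (new)  [load 33/40]
  31 → cabin 6 (new)  [load 31/40]
  20 → cabin 7 (new)  [load 20/40]
  17 → cabin 7  [load 37/40]
  10 → cabin 8 (new)  [load 10/40]
  10 → cabin 8  [load 20/40]
  10 → cabin 8  [load 30/40]
  9 → cabin 6  [load 40/40]
  7 → cabin 4  [load 40/40]
8 cabins opened.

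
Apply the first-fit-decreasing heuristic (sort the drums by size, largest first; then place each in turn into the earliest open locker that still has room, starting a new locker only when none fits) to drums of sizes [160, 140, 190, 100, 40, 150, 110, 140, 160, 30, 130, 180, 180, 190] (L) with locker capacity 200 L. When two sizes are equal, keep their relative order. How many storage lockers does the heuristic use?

Sorted descending: 190, 190, 180, 180, 160, 160, 150, 140, 140, 130, 110, 100, 40, 30.
  190 → locker 1 (new)  [load 190/200]
  190 → locker 2 (new)  [load 190/200]
  180 → locker 3 (new)  [load 180/200]
  180 → locker 4 (new)  [load 180/200]
  160 → locker 5 (new)  [load 160/200]
  160 → locker 6 (new)  [load 160/200]
  150 → locker 7 (new)  [load 150/200]
  140 → locker 8 (new)  [load 140/200]
  140 → locker 9 (new)  [load 140/200]
  130 → locker 10 (new)  [load 130/200]
  110 → locker 11 (new)  [load 110/200]
  100 → locker 12 (new)  [load 100/200]
  40 → locker 5  [load 200/200]
  30 → locker 6  [load 190/200]
12 storage lockers opened.

12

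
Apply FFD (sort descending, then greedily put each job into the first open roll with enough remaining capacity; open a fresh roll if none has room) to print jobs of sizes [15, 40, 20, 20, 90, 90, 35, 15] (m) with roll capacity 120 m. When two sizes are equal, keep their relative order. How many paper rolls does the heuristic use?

Sorted descending: 90, 90, 40, 35, 20, 20, 15, 15.
  90 → roll 1 (new)  [load 90/120]
  90 → roll 2 (new)  [load 90/120]
  40 → roll 3 (new)  [load 40/120]
  35 → roll 3  [load 75/120]
  20 → roll 1  [load 110/120]
  20 → roll 2  [load 110/120]
  15 → roll 3  [load 90/120]
  15 → roll 3  [load 105/120]
3 paper rolls opened.

3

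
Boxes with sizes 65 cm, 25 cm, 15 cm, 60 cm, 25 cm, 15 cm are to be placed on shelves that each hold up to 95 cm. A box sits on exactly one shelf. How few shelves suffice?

Total = 65 + 60 + 25 + 25 + 15 + 15 = 205 cm.
Lower bound: ⌈205/95⌉ = 3 shelves.
A packing using 3 shelves:
  shelf 1: 65 + 25 = 90
  shelf 2: 60 + 25 = 85
  shelf 3: 15 + 15 = 30
This matches the lower bound, so 3 is optimal.

3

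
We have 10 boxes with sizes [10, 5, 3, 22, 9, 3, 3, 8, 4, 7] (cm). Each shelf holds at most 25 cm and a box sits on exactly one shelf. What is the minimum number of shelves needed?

3

Total = 22 + 10 + 9 + 8 + 7 + 5 + 4 + 3 + 3 + 3 = 74 cm.
Lower bound: ⌈74/25⌉ = 3 shelves.
A packing using 3 shelves:
  shelf 1: 22 + 3 = 25
  shelf 2: 10 + 9 + 5 = 24
  shelf 3: 8 + 7 + 4 + 3 + 3 = 25
This matches the lower bound, so 3 is optimal.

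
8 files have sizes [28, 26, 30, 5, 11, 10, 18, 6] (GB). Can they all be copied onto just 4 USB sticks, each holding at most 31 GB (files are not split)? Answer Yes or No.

No

Total = 134 GB; ⌈134/31⌉ = 5.
At least 5 USB sticks are required, but only 4 are allowed.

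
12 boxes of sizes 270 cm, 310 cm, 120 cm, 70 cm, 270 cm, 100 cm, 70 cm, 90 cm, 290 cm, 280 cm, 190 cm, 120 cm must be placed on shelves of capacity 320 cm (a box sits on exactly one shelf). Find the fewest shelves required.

8

Total = 310 + 290 + 280 + 270 + 270 + 190 + 120 + 120 + 100 + 90 + 70 + 70 = 2180 cm.
Lower bound: ⌈2180/320⌉ = 7 shelves.
A packing using 8 shelves:
  shelf 1: 310 = 310
  shelf 2: 290 = 290
  shelf 3: 280 = 280
  shelf 4: 270 = 270
  shelf 5: 270 = 270
  shelf 6: 190 + 120 = 310
  shelf 7: 120 + 100 + 90 = 310
  shelf 8: 70 + 70 = 140
No arrangement into 7 shelves stays within capacity, so 8 is optimal.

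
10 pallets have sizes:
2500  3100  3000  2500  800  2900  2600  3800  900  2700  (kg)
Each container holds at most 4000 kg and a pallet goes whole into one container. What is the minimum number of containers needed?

Total = 3800 + 3100 + 3000 + 2900 + 2700 + 2600 + 2500 + 2500 + 900 + 800 = 24800 kg.
Lower bound: ⌈24800/4000⌉ = 7 containers.
Also, 8 pallets each exceed 2000 kg, and no two of those can share a container, so at least 8 containers are needed.
A packing using 8 containers:
  container 1: 3800 = 3800
  container 2: 3100 + 900 = 4000
  container 3: 3000 + 800 = 3800
  container 4: 2900 = 2900
  container 5: 2700 = 2700
  container 6: 2600 = 2600
  container 7: 2500 = 2500
  container 8: 2500 = 2500
This matches the lower bound, so 8 is optimal.

8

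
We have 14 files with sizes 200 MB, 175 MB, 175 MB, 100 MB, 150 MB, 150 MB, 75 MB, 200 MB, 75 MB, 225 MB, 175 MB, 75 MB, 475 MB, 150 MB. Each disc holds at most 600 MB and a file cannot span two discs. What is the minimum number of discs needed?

Total = 475 + 225 + 200 + 200 + 175 + 175 + 175 + 150 + 150 + 150 + 100 + 75 + 75 + 75 = 2400 MB.
Lower bound: ⌈2400/600⌉ = 4 discs.
A packing using 5 discs:
  disc 1: 475 + 100 = 575
  disc 2: 225 + 200 + 175 = 600
  disc 3: 200 + 175 + 175 = 550
  disc 4: 150 + 150 + 150 + 75 + 75 = 600
  disc 5: 75 = 75
No arrangement into 4 discs stays within capacity, so 5 is optimal.

5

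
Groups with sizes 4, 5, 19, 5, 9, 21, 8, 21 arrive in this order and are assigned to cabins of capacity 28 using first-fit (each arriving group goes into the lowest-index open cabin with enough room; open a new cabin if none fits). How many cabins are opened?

4

  4 → cabin 1 (new)  [load 4/28]
  5 → cabin 1  [load 9/28]
  19 → cabin 1  [load 28/28]
  5 → cabin 2 (new)  [load 5/28]
  9 → cabin 2  [load 14/28]
  21 → cabin 3 (new)  [load 21/28]
  8 → cabin 2  [load 22/28]
  21 → cabin 4 (new)  [load 21/28]
4 cabins opened.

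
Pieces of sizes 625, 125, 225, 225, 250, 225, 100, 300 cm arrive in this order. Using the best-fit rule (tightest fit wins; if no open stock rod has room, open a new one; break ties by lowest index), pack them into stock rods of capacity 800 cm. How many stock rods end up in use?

3

  625 → stock rod 1 (new)  [load 625/800]
  125 → stock rod 1  [load 750/800]
  225 → stock rod 2 (new)  [load 225/800]
  225 → stock rod 2  [load 450/800]
  250 → stock rod 2  [load 700/800]
  225 → stock rod 3 (new)  [load 225/800]
  100 → stock rod 2  [load 800/800]
  300 → stock rod 3  [load 525/800]
3 stock rods opened.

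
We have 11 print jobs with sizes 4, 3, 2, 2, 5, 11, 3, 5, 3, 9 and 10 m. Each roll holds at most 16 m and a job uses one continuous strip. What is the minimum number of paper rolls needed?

4

Total = 11 + 10 + 9 + 5 + 5 + 4 + 3 + 3 + 3 + 2 + 2 = 57 m.
Lower bound: ⌈57/16⌉ = 4 paper rolls.
A packing using 4 paper rolls:
  roll 1: 11 + 5 = 16
  roll 2: 10 + 5 = 15
  roll 3: 9 + 4 + 3 = 16
  roll 4: 3 + 3 + 2 + 2 = 10
This matches the lower bound, so 4 is optimal.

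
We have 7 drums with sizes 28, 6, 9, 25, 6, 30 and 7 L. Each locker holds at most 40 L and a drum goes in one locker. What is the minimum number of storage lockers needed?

Total = 30 + 28 + 25 + 9 + 7 + 6 + 6 = 111 L.
Lower bound: ⌈111/40⌉ = 3 storage lockers.
A packing using 3 storage lockers:
  locker 1: 30 + 9 = 39
  locker 2: 28 + 7 = 35
  locker 3: 25 + 6 + 6 = 37
This matches the lower bound, so 3 is optimal.

3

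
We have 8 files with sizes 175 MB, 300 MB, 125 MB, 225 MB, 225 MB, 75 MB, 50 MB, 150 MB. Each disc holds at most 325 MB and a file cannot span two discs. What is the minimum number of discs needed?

5

Total = 300 + 225 + 225 + 175 + 150 + 125 + 75 + 50 = 1325 MB.
Lower bound: ⌈1325/325⌉ = 5 discs.
A packing using 5 discs:
  disc 1: 300 = 300
  disc 2: 225 + 75 = 300
  disc 3: 225 + 50 = 275
  disc 4: 175 + 150 = 325
  disc 5: 125 = 125
This matches the lower bound, so 5 is optimal.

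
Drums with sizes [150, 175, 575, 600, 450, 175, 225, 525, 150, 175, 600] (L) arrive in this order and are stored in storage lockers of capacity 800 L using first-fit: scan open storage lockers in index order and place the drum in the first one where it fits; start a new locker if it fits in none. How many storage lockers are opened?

  150 → locker 1 (new)  [load 150/800]
  175 → locker 1  [load 325/800]
  575 → locker 2 (new)  [load 575/800]
  600 → locker 3 (new)  [load 600/800]
  450 → locker 1  [load 775/800]
  175 → locker 2  [load 750/800]
  225 → locker 4 (new)  [load 225/800]
  525 → locker 4  [load 750/800]
  150 → locker 3  [load 750/800]
  175 → locker 5 (new)  [load 175/800]
  600 → locker 5  [load 775/800]
5 storage lockers opened.

5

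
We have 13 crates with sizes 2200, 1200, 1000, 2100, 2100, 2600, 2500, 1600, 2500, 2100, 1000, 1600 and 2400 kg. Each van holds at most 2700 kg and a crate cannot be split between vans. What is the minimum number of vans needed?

Total = 2600 + 2500 + 2500 + 2400 + 2200 + 2100 + 2100 + 2100 + 1600 + 1600 + 1200 + 1000 + 1000 = 24900 kg.
Lower bound: ⌈24900/2700⌉ = 10 vans.
A packing using 11 vans:
  van 1: 2600 = 2600
  van 2: 2500 = 2500
  van 3: 2500 = 2500
  van 4: 2400 = 2400
  van 5: 2200 = 2200
  van 6: 2100 = 2100
  van 7: 2100 = 2100
  van 8: 2100 = 2100
  van 9: 1600 + 1000 = 2600
  van 10: 1600 + 1000 = 2600
  van 11: 1200 = 1200
No arrangement into 10 vans stays within capacity, so 11 is optimal.

11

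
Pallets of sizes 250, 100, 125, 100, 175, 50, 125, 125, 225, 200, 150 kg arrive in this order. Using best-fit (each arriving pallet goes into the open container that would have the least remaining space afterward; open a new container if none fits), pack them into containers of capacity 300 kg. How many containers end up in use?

  250 → container 1 (new)  [load 250/300]
  100 → container 2 (new)  [load 100/300]
  125 → container 2  [load 225/300]
  100 → container 3 (new)  [load 100/300]
  175 → container 3  [load 275/300]
  50 → container 1  [load 300/300]
  125 → container 4 (new)  [load 125/300]
  125 → container 4  [load 250/300]
  225 → container 5 (new)  [load 225/300]
  200 → container 6 (new)  [load 200/300]
  150 → container 7 (new)  [load 150/300]
7 containers opened.

7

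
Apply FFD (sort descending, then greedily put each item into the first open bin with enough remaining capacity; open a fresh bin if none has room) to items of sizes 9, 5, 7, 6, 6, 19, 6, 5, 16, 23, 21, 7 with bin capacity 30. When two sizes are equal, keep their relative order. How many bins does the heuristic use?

5

Sorted descending: 23, 21, 19, 16, 9, 7, 7, 6, 6, 6, 5, 5.
  23 → bin 1 (new)  [load 23/30]
  21 → bin 2 (new)  [load 21/30]
  19 → bin 3 (new)  [load 19/30]
  16 → bin 4 (new)  [load 16/30]
  9 → bin 2  [load 30/30]
  7 → bin 1  [load 30/30]
  7 → bin 3  [load 26/30]
  6 → bin 4  [load 22/30]
  6 → bin 4  [load 28/30]
  6 → bin 5 (new)  [load 6/30]
  5 → bin 5  [load 11/30]
  5 → bin 5  [load 16/30]
5 bins opened.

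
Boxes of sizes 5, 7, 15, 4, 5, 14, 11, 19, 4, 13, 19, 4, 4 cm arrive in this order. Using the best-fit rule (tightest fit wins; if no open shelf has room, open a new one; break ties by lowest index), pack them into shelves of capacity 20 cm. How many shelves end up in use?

  5 → shelf 1 (new)  [load 5/20]
  7 → shelf 1  [load 12/20]
  15 → shelf 2 (new)  [load 15/20]
  4 → shelf 2  [load 19/20]
  5 → shelf 1  [load 17/20]
  14 → shelf 3 (new)  [load 14/20]
  11 → shelf 4 (new)  [load 11/20]
  19 → shelf 5 (new)  [load 19/20]
  4 → shelf 3  [load 18/20]
  13 → shelf 6 (new)  [load 13/20]
  19 → shelf 7 (new)  [load 19/20]
  4 → shelf 6  [load 17/20]
  4 → shelf 4  [load 15/20]
7 shelves opened.

7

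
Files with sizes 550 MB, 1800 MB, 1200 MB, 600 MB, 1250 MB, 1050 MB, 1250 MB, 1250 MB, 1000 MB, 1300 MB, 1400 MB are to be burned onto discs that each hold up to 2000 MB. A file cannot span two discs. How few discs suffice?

9

Total = 1800 + 1400 + 1300 + 1250 + 1250 + 1250 + 1200 + 1050 + 1000 + 600 + 550 = 12650 MB.
Lower bound: ⌈12650/2000⌉ = 7 discs.
Also, 8 files each exceed 1000 MB, and no two of those can share a disc, so at least 8 discs are needed.
A packing using 9 discs:
  disc 1: 1800 = 1800
  disc 2: 1400 + 600 = 2000
  disc 3: 1300 + 550 = 1850
  disc 4: 1250 = 1250
  disc 5: 1250 = 1250
  disc 6: 1250 = 1250
  disc 7: 1200 = 1200
  disc 8: 1050 = 1050
  disc 9: 1000 = 1000
No arrangement into 8 discs stays within capacity, so 9 is optimal.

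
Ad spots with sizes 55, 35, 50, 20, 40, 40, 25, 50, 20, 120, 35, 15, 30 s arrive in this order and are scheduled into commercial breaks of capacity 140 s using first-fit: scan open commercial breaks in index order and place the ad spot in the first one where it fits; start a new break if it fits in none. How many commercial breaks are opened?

  55 → break 1 (new)  [load 55/140]
  35 → break 1  [load 90/140]
  50 → break 1  [load 140/140]
  20 → break 2 (new)  [load 20/140]
  40 → break 2  [load 60/140]
  40 → break 2  [load 100/140]
  25 → break 2  [load 125/140]
  50 → break 3 (new)  [load 50/140]
  20 → break 3  [load 70/140]
  120 → break 4 (new)  [load 120/140]
  35 → break 3  [load 105/140]
  15 → break 2  [load 140/140]
  30 → break 3  [load 135/140]
4 commercial breaks opened.

4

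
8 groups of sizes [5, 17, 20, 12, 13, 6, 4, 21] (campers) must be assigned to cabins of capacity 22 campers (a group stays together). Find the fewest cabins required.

5

Total = 21 + 20 + 17 + 13 + 12 + 6 + 5 + 4 = 98 campers.
Lower bound: ⌈98/22⌉ = 5 cabins.
A packing using 5 cabins:
  cabin 1: 21 = 21
  cabin 2: 20 = 20
  cabin 3: 17 + 5 = 22
  cabin 4: 13 + 6 = 19
  cabin 5: 12 + 4 = 16
This matches the lower bound, so 5 is optimal.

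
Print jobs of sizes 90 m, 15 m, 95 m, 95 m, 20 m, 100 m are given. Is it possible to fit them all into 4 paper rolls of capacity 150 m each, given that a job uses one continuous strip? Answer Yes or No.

Yes

A valid assignment using 4 paper rolls:
  roll 1: 100 + 20 + 15 = 135
  roll 2: 95 = 95
  roll 3: 95 = 95
  roll 4: 90 = 90
Every load is within 150 m, so 4 paper rolls suffice.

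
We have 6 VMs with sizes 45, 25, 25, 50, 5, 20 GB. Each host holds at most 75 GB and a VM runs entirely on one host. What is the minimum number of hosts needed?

Total = 50 + 45 + 25 + 25 + 20 + 5 = 170 GB.
Lower bound: ⌈170/75⌉ = 3 hosts.
A packing using 3 hosts:
  host 1: 50 + 25 = 75
  host 2: 45 + 25 + 5 = 75
  host 3: 20 = 20
This matches the lower bound, so 3 is optimal.

3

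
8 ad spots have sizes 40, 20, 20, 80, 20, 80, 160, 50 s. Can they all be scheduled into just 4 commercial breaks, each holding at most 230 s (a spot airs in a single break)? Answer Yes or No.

A valid assignment using 3 commercial breaks:
  break 1: 160 + 50 + 20 = 230
  break 2: 80 + 80 + 40 + 20 = 220
  break 3: 20 = 20
That uses only 3 ≤ 4, so 4 commercial breaks are enough.

Yes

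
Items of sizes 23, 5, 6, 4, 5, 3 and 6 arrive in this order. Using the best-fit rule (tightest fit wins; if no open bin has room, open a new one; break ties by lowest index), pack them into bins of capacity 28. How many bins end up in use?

2

  23 → bin 1 (new)  [load 23/28]
  5 → bin 1  [load 28/28]
  6 → bin 2 (new)  [load 6/28]
  4 → bin 2  [load 10/28]
  5 → bin 2  [load 15/28]
  3 → bin 2  [load 18/28]
  6 → bin 2  [load 24/28]
2 bins opened.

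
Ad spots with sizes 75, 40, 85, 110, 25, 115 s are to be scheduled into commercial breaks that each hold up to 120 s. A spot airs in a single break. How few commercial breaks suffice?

4

Total = 115 + 110 + 85 + 75 + 40 + 25 = 450 s.
Lower bound: ⌈450/120⌉ = 4 commercial breaks.
A packing using 4 commercial breaks:
  break 1: 115 = 115
  break 2: 110 = 110
  break 3: 85 + 25 = 110
  break 4: 75 + 40 = 115
This matches the lower bound, so 4 is optimal.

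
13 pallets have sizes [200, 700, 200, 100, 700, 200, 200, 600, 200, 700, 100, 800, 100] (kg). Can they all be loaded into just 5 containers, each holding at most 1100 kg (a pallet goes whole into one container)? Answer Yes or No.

Yes

A valid assignment using 5 containers:
  container 1: 800 + 200 + 100 = 1100
  container 2: 700 + 200 + 200 = 1100
  container 3: 700 + 200 + 200 = 1100
  container 4: 700 + 100 + 100 = 900
  container 5: 600 = 600
Every load is within 1100 kg, so 5 containers suffice.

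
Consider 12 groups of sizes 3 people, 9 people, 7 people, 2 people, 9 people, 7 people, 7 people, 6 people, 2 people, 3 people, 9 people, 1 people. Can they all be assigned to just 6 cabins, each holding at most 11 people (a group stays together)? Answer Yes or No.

No

Total = 65 people; ⌈65/11⌉ = 6.
7 groups each exceed half the capacity and cannot share a cabin, forcing at least 7 cabins.
At least 7 cabins are required, but only 6 are allowed.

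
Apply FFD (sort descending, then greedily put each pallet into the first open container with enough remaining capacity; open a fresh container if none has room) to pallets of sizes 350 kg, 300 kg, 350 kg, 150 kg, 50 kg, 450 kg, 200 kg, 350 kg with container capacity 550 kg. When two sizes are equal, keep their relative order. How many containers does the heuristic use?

5

Sorted descending: 450, 350, 350, 350, 300, 200, 150, 50.
  450 → container 1 (new)  [load 450/550]
  350 → container 2 (new)  [load 350/550]
  350 → container 3 (new)  [load 350/550]
  350 → container 4 (new)  [load 350/550]
  300 → container 5 (new)  [load 300/550]
  200 → container 2  [load 550/550]
  150 → container 3  [load 500/550]
  50 → container 1  [load 500/550]
5 containers opened.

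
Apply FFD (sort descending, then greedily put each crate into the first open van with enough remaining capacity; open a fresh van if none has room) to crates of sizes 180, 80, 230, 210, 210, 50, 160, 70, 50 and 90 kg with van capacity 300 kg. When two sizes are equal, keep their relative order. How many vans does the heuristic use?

5

Sorted descending: 230, 210, 210, 180, 160, 90, 80, 70, 50, 50.
  230 → van 1 (new)  [load 230/300]
  210 → van 2 (new)  [load 210/300]
  210 → van 3 (new)  [load 210/300]
  180 → van 4 (new)  [load 180/300]
  160 → van 5 (new)  [load 160/300]
  90 → van 2  [load 300/300]
  80 → van 3  [load 290/300]
  70 → van 1  [load 300/300]
  50 → van 4  [load 230/300]
  50 → van 4  [load 280/300]
5 vans opened.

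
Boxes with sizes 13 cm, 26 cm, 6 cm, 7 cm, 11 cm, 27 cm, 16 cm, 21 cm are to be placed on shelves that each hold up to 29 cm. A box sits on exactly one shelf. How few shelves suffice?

Total = 27 + 26 + 21 + 16 + 13 + 11 + 7 + 6 = 127 cm.
Lower bound: ⌈127/29⌉ = 5 shelves.
A packing using 5 shelves:
  shelf 1: 27 = 27
  shelf 2: 26 = 26
  shelf 3: 21 + 7 = 28
  shelf 4: 16 + 13 = 29
  shelf 5: 11 + 6 = 17
This matches the lower bound, so 5 is optimal.

5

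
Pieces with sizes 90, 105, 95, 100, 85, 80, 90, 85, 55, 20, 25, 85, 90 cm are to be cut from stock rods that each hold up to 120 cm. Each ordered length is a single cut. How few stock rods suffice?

11

Total = 105 + 100 + 95 + 90 + 90 + 90 + 85 + 85 + 85 + 80 + 55 + 25 + 20 = 1005 cm.
Lower bound: ⌈1005/120⌉ = 9 stock rods.
Also, 10 pieces each exceed 60 cm, and no two of those can share a stock rod, so at least 10 stock rods are needed.
A packing using 11 stock rods:
  stock rod 1: 105 = 105
  stock rod 2: 100 + 20 = 120
  stock rod 3: 95 + 25 = 120
  stock rod 4: 90 = 90
  stock rod 5: 90 = 90
  stock rod 6: 90 = 90
  stock rod 7: 85 = 85
  stock rod 8: 85 = 85
  stock rod 9: 85 = 85
  stock rod 10: 80 = 80
  stock rod 11: 55 = 55
No arrangement into 10 stock rods stays within capacity, so 11 is optimal.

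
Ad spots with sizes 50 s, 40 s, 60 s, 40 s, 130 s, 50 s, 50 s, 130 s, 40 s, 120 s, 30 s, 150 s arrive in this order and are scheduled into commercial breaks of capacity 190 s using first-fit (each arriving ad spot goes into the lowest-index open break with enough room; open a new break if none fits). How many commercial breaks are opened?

5

  50 → break 1 (new)  [load 50/190]
  40 → break 1  [load 90/190]
  60 → break 1  [load 150/190]
  40 → break 1  [load 190/190]
  130 → break 2 (new)  [load 130/190]
  50 → break 2  [load 180/190]
  50 → break 3 (new)  [load 50/190]
  130 → break 3  [load 180/190]
  40 → break 4 (new)  [load 40/190]
  120 → break 4  [load 160/190]
  30 → break 4  [load 190/190]
  150 → break 5 (new)  [load 150/190]
5 commercial breaks opened.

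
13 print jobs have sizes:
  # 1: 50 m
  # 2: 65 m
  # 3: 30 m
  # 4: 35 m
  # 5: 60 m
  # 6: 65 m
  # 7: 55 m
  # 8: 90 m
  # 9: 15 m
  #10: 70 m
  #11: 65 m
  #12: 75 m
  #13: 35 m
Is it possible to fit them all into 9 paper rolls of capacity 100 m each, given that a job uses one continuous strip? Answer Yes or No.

Yes

A valid assignment using 9 paper rolls:
  roll 1: 90 = 90
  roll 2: 75 + 15 = 90
  roll 3: 70 + 30 = 100
  roll 4: 65 + 35 = 100
  roll 5: 65 + 35 = 100
  roll 6: 65 = 65
  roll 7: 60 = 60
  roll 8: 55 = 55
  roll 9: 50 = 50
Every load is within 100 m, so 9 paper rolls suffice.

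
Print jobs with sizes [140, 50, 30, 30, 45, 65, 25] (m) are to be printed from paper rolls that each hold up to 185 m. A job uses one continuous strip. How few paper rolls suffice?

3

Total = 140 + 65 + 50 + 45 + 30 + 30 + 25 = 385 m.
Lower bound: ⌈385/185⌉ = 3 paper rolls.
A packing using 3 paper rolls:
  roll 1: 140 + 45 = 185
  roll 2: 65 + 50 + 30 + 30 = 175
  roll 3: 25 = 25
This matches the lower bound, so 3 is optimal.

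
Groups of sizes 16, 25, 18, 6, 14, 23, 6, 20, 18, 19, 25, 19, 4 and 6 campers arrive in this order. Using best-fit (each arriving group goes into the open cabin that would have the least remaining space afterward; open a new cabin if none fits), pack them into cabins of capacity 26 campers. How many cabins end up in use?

10

  16 → cabin 1 (new)  [load 16/26]
  25 → cabin 2 (new)  [load 25/26]
  18 → cabin 3 (new)  [load 18/26]
  6 → cabin 3  [load 24/26]
  14 → cabin 4 (new)  [load 14/26]
  23 → cabin 5 (new)  [load 23/26]
  6 → cabin 1  [load 22/26]
  20 → cabin 6 (new)  [load 20/26]
  18 → cabin 7 (new)  [load 18/26]
  19 → cabin 8 (new)  [load 19/26]
  25 → cabin 9 (new)  [load 25/26]
  19 → cabin 10 (new)  [load 19/26]
  4 → cabin 1  [load 26/26]
  6 → cabin 6  [load 26/26]
10 cabins opened.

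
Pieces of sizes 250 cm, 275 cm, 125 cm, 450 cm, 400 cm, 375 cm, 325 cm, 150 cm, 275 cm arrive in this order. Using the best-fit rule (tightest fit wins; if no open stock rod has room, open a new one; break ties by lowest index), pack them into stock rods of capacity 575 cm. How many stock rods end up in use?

  250 → stock rod 1 (new)  [load 250/575]
  275 → stock rod 1  [load 525/575]
  125 → stock rod 2 (new)  [load 125/575]
  450 → stock rod 2  [load 575/575]
  400 → stock rod 3 (new)  [load 400/575]
  375 → stock rod 4 (new)  [load 375/575]
  325 → stock rod 5 (new)  [load 325/575]
  150 → stock rod 3  [load 550/575]
  275 → stock rod 6 (new)  [load 275/575]
6 stock rods opened.

6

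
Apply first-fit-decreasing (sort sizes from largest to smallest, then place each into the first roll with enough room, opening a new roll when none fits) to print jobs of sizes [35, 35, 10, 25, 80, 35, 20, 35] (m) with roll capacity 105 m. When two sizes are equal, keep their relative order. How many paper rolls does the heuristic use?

Sorted descending: 80, 35, 35, 35, 35, 25, 20, 10.
  80 → roll 1 (new)  [load 80/105]
  35 → roll 2 (new)  [load 35/105]
  35 → roll 2  [load 70/105]
  35 → roll 2  [load 105/105]
  35 → roll 3 (new)  [load 35/105]
  25 → roll 1  [load 105/105]
  20 → roll 3  [load 55/105]
  10 → roll 3  [load 65/105]
3 paper rolls opened.

3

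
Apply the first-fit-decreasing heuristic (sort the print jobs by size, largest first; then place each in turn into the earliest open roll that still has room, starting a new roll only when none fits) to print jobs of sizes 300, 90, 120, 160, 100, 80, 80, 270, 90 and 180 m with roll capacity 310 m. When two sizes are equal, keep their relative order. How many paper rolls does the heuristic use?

6

Sorted descending: 300, 270, 180, 160, 120, 100, 90, 90, 80, 80.
  300 → roll 1 (new)  [load 300/310]
  270 → roll 2 (new)  [load 270/310]
  180 → roll 3 (new)  [load 180/310]
  160 → roll 4 (new)  [load 160/310]
  120 → roll 3  [load 300/310]
  100 → roll 4  [load 260/310]
  90 → roll 5 (new)  [load 90/310]
  90 → roll 5  [load 180/310]
  80 → roll 5  [load 260/310]
  80 → roll 6 (new)  [load 80/310]
6 paper rolls opened.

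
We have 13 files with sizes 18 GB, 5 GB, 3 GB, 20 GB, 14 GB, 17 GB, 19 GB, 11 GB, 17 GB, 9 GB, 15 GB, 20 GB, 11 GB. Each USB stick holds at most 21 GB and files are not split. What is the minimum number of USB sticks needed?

Total = 20 + 20 + 19 + 18 + 17 + 17 + 15 + 14 + 11 + 11 + 9 + 5 + 3 = 179 GB.
Lower bound: ⌈179/21⌉ = 9 USB sticks.
Also, 10 files each exceed 21/2 GB, and no two of those can share a USB stick, so at least 10 USB sticks are needed.
A packing using 10 USB sticks:
  USB stick 1: 20 = 20
  USB stick 2: 20 = 20
  USB stick 3: 19 = 19
  USB stick 4: 18 + 3 = 21
  USB stick 5: 17 = 17
  USB stick 6: 17 = 17
  USB stick 7: 15 + 5 = 20
  USB stick 8: 14 = 14
  USB stick 9: 11 + 9 = 20
  USB stick 10: 11 = 11
This matches the lower bound, so 10 is optimal.

10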